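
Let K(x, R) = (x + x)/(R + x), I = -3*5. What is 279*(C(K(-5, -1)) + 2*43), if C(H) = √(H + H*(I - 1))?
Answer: 23994 + 1395*I ≈ 23994.0 + 1395.0*I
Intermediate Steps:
I = -15
K(x, R) = 2*x/(R + x) (K(x, R) = (2*x)/(R + x) = 2*x/(R + x))
C(H) = √15*√(-H) (C(H) = √(H + H*(-15 - 1)) = √(H + H*(-16)) = √(H - 16*H) = √(-15*H) = √15*√(-H))
279*(C(K(-5, -1)) + 2*43) = 279*(√15*√(-2*(-5)/(-1 - 5)) + 2*43) = 279*(√15*√(-2*(-5)/(-6)) + 86) = 279*(√15*√(-2*(-5)*(-1)/6) + 86) = 279*(√15*√(-1*5/3) + 86) = 279*(√15*√(-5/3) + 86) = 279*(√15*(I*√15/3) + 86) = 279*(5*I + 86) = 279*(86 + 5*I) = 23994 + 1395*I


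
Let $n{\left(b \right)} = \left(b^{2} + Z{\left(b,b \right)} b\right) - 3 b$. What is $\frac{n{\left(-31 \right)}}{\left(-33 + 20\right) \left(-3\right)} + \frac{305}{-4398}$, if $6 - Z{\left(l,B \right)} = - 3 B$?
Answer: $\frac{1831667}{19058} \approx 96.11$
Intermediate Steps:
$Z{\left(l,B \right)} = 6 + 3 B$ ($Z{\left(l,B \right)} = 6 - - 3 B = 6 + 3 B$)
$n{\left(b \right)} = b^{2} - 3 b + b \left(6 + 3 b\right)$ ($n{\left(b \right)} = \left(b^{2} + \left(6 + 3 b\right) b\right) - 3 b = \left(b^{2} + b \left(6 + 3 b\right)\right) - 3 b = b^{2} - 3 b + b \left(6 + 3 b\right)$)
$\frac{n{\left(-31 \right)}}{\left(-33 + 20\right) \left(-3\right)} + \frac{305}{-4398} = \frac{\left(-31\right) \left(3 + 4 \left(-31\right)\right)}{\left(-33 + 20\right) \left(-3\right)} + \frac{305}{-4398} = \frac{\left(-31\right) \left(3 - 124\right)}{\left(-13\right) \left(-3\right)} + 305 \left(- \frac{1}{4398}\right) = \frac{\left(-31\right) \left(-121\right)}{39} - \frac{305}{4398} = 3751 \cdot \frac{1}{39} - \frac{305}{4398} = \frac{3751}{39} - \frac{305}{4398} = \frac{1831667}{19058}$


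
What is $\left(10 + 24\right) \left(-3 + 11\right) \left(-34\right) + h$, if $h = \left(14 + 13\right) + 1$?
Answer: $-9220$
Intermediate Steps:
$h = 28$ ($h = 27 + 1 = 28$)
$\left(10 + 24\right) \left(-3 + 11\right) \left(-34\right) + h = \left(10 + 24\right) \left(-3 + 11\right) \left(-34\right) + 28 = 34 \cdot 8 \left(-34\right) + 28 = 272 \left(-34\right) + 28 = -9248 + 28 = -9220$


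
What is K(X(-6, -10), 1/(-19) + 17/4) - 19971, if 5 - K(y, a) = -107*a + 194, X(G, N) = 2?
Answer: -1498027/76 ≈ -19711.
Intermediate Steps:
K(y, a) = -189 + 107*a (K(y, a) = 5 - (-107*a + 194) = 5 - (194 - 107*a) = 5 + (-194 + 107*a) = -189 + 107*a)
K(X(-6, -10), 1/(-19) + 17/4) - 19971 = (-189 + 107*(1/(-19) + 17/4)) - 19971 = (-189 + 107*(1*(-1/19) + 17*(¼))) - 19971 = (-189 + 107*(-1/19 + 17/4)) - 19971 = (-189 + 107*(319/76)) - 19971 = (-189 + 34133/76) - 19971 = 19769/76 - 19971 = -1498027/76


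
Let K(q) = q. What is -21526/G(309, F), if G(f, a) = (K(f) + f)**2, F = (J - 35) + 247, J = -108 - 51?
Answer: -10763/190962 ≈ -0.056362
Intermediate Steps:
J = -159
F = 53 (F = (-159 - 35) + 247 = -194 + 247 = 53)
G(f, a) = 4*f**2 (G(f, a) = (f + f)**2 = (2*f)**2 = 4*f**2)
-21526/G(309, F) = -21526/(4*309**2) = -21526/(4*95481) = -21526/381924 = -21526*1/381924 = -10763/190962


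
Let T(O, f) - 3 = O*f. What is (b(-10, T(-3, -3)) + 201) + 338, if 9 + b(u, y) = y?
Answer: 542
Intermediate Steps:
T(O, f) = 3 + O*f
b(u, y) = -9 + y
(b(-10, T(-3, -3)) + 201) + 338 = ((-9 + (3 - 3*(-3))) + 201) + 338 = ((-9 + (3 + 9)) + 201) + 338 = ((-9 + 12) + 201) + 338 = (3 + 201) + 338 = 204 + 338 = 542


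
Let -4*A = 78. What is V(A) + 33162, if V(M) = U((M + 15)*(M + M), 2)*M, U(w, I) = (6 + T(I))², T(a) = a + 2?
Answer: 31212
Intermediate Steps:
T(a) = 2 + a
A = -39/2 (A = -¼*78 = -39/2 ≈ -19.500)
U(w, I) = (8 + I)² (U(w, I) = (6 + (2 + I))² = (8 + I)²)
V(M) = 100*M (V(M) = (8 + 2)²*M = 10²*M = 100*M)
V(A) + 33162 = 100*(-39/2) + 33162 = -1950 + 33162 = 31212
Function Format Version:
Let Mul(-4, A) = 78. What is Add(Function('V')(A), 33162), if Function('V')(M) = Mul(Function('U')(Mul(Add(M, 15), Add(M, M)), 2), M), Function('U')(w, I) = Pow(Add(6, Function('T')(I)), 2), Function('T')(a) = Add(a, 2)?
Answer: 31212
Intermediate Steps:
Function('T')(a) = Add(2, a)
A = Rational(-39, 2) (A = Mul(Rational(-1, 4), 78) = Rational(-39, 2) ≈ -19.500)
Function('U')(w, I) = Pow(Add(8, I), 2) (Function('U')(w, I) = Pow(Add(6, Add(2, I)), 2) = Pow(Add(8, I), 2))
Function('V')(M) = Mul(100, M) (Function('V')(M) = Mul(Pow(Add(8, 2), 2), M) = Mul(Pow(10, 2), M) = Mul(100, M))
Add(Function('V')(A), 33162) = Add(Mul(100, Rational(-39, 2)), 33162) = Add(-1950, 33162) = 31212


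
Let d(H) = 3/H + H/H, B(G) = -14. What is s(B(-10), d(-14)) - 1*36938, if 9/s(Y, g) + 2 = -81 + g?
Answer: -42515764/1151 ≈ -36938.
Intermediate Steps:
d(H) = 1 + 3/H (d(H) = 3/H + 1 = 1 + 3/H)
s(Y, g) = 9/(-83 + g) (s(Y, g) = 9/(-2 + (-81 + g)) = 9/(-83 + g))
s(B(-10), d(-14)) - 1*36938 = 9/(-83 + (3 - 14)/(-14)) - 1*36938 = 9/(-83 - 1/14*(-11)) - 36938 = 9/(-83 + 11/14) - 36938 = 9/(-1151/14) - 36938 = 9*(-14/1151) - 36938 = -126/1151 - 36938 = -42515764/1151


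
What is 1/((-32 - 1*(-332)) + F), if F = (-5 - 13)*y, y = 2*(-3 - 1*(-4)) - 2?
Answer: 1/300 ≈ 0.0033333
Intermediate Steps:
y = 0 (y = 2*(-3 + 4) - 2 = 2*1 - 2 = 2 - 2 = 0)
F = 0 (F = (-5 - 13)*0 = -18*0 = 0)
1/((-32 - 1*(-332)) + F) = 1/((-32 - 1*(-332)) + 0) = 1/((-32 + 332) + 0) = 1/(300 + 0) = 1/300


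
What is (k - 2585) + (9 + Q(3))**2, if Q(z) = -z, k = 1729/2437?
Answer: -6210184/2437 ≈ -2548.3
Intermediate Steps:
k = 1729/2437 (k = 1729*(1/2437) = 1729/2437 ≈ 0.70948)
(k - 2585) + (9 + Q(3))**2 = (1729/2437 - 2585) + (9 - 1*3)**2 = -6297916/2437 + (9 - 3)**2 = -6297916/2437 + 6**2 = -6297916/2437 + 36 = -6210184/2437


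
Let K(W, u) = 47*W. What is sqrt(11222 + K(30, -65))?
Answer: 2*sqrt(3158) ≈ 112.39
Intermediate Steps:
sqrt(11222 + K(30, -65)) = sqrt(11222 + 47*30) = sqrt(11222 + 1410) = sqrt(12632) = 2*sqrt(3158)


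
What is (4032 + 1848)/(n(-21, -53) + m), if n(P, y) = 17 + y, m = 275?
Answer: 5880/239 ≈ 24.603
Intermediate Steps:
(4032 + 1848)/(n(-21, -53) + m) = (4032 + 1848)/((17 - 53) + 275) = 5880/(-36 + 275) = 5880/239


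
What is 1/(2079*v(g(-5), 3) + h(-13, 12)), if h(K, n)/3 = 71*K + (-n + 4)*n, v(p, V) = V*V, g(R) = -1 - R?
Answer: 1/15654 ≈ 6.3881e-5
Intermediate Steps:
v(p, V) = V**2
h(K, n) = 213*K + 3*n*(4 - n) (h(K, n) = 3*(71*K + (-n + 4)*n) = 3*(71*K + (4 - n)*n) = 3*(71*K + n*(4 - n)) = 213*K + 3*n*(4 - n))
1/(2079*v(g(-5), 3) + h(-13, 12)) = 1/(2079*3**2 + (-3*12**2 + 12*12 + 213*(-13))) = 1/(2079*9 + (-3*144 + 144 - 2769)) = 1/(18711 + (-432 + 144 - 2769)) = 1/(18711 - 3057) = 1/15654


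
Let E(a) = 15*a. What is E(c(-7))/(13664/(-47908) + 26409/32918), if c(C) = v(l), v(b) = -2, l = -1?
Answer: -337936188/5824363 ≈ -58.021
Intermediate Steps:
c(C) = -2
E(c(-7))/(13664/(-47908) + 26409/32918) = (15*(-2))/(13664/(-47908) + 26409/32918) = -30/(13664*(-1/47908) + 26409*(1/32918)) = -30/(-488/1711 + 26409/32918) = -30/29121815/56322698 = -30*56322698/29121815 = -337936188/5824363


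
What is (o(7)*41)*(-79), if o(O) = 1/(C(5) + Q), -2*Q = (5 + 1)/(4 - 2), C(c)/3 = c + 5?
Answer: -6478/57 ≈ -113.65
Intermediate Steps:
C(c) = 15 + 3*c (C(c) = 3*(c + 5) = 3*(5 + c) = 15 + 3*c)
Q = -3/2 (Q = -(5 + 1)/(2*(4 - 2)) = -3/2 ≈ -1.5000)
o(O) = 2/57 (o(O) = 1/((15 + 3*5) - 3/2) = 1/((15 + 15) - 3/2) = 1/(30 - 3/2) = 1/(57/2) = 2/57)
(o(7)*41)*(-79) = ((2/57)*41)*(-79) = (82/57)*(-79) = -6478/57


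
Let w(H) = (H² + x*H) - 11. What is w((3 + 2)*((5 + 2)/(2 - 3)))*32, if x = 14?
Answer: 23168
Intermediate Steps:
w(H) = -11 + H² + 14*H (w(H) = (H² + 14*H) - 11 = -11 + H² + 14*H)
w((3 + 2)*((5 + 2)/(2 - 3)))*32 = (-11 + ((3 + 2)*((5 + 2)/(2 - 3)))² + 14*((3 + 2)*((5 + 2)/(2 - 3))))*32 = (-11 + (5*(7/(-1)))² + 14*(5*(7/(-1))))*32 = (-11 + (5*(7*(-1)))² + 14*(5*(7*(-1))))*32 = (-11 + (5*(-7))² + 14*(5*(-7)))*32 = (-11 + (-35)² + 14*(-35))*32 = (-11 + 1225 - 490)*32 = 724*32 = 23168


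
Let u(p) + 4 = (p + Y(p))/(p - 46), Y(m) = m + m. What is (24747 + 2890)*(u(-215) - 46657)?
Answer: -3868505276/3 ≈ -1.2895e+9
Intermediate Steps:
Y(m) = 2*m
u(p) = -4 + 3*p/(-46 + p) (u(p) = -4 + (p + 2*p)/(p - 46) = -4 + (3*p)/(-46 + p) = -4 + 3*p/(-46 + p))
(24747 + 2890)*(u(-215) - 46657) = (24747 + 2890)*((184 - 1*(-215))/(-46 - 215) - 46657) = 27637*((184 + 215)/(-261) - 46657) = 27637*(-1/261*399 - 46657) = 27637*(-133/87 - 46657) = 27637*(-4059292/87) = -3868505276/3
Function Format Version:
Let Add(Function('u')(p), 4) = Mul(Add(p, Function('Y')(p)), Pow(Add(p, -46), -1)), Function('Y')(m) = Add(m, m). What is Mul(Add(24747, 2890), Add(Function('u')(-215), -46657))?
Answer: Rational(-3868505276, 3) ≈ -1.2895e+9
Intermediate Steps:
Function('Y')(m) = Mul(2, m)
Function('u')(p) = Add(-4, Mul(3, p, Pow(Add(-46, p), -1))) (Function('u')(p) = Add(-4, Mul(Add(p, Mul(2, p)), Pow(Add(p, -46), -1))) = Add(-4, Mul(Mul(3, p), Pow(Add(-46, p), -1))) = Add(-4, Mul(3, p, Pow(Add(-46, p), -1))))
Mul(Add(24747, 2890), Add(Function('u')(-215), -46657)) = Mul(Add(24747, 2890), Add(Mul(Pow(Add(-46, -215), -1), Add(184, Mul(-1, -215))), -46657)) = Mul(27637, Add(Mul(Pow(-261, -1), Add(184, 215)), -46657)) = Mul(27637, Add(Mul(Rational(-1, 261), 399), -46657)) = Mul(27637, Add(Rational(-133, 87), -46657)) = Mul(27637, Rational(-4059292, 87)) = Rational(-3868505276, 3)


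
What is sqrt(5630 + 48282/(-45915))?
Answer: 4*sqrt(82408869505)/15305 ≈ 75.026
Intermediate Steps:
sqrt(5630 + 48282/(-45915)) = sqrt(5630 + 48282*(-1/45915)) = sqrt(5630 - 16094/15305) = sqrt(86151056/15305) = 4*sqrt(82408869505)/15305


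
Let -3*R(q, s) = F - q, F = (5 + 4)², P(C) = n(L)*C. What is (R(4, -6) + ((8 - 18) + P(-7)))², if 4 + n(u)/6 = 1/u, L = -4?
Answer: 734449/36 ≈ 20401.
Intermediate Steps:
n(u) = -24 + 6/u
P(C) = -51*C/2 (P(C) = (-24 + 6/(-4))*C = (-24 + 6*(-¼))*C = (-24 - 3/2)*C = -51*C/2)
F = 81 (F = 9² = 81)
R(q, s) = -27 + q/3 (R(q, s) = -(81 - q)/3 = -27 + q/3)
(R(4, -6) + ((8 - 18) + P(-7)))² = ((-27 + (⅓)*4) + ((8 - 18) - 51/2*(-7)))² = ((-27 + 4/3) + (-10 + 357/2))² = (-77/3 + 337/2)² = (857/6)² = 734449/36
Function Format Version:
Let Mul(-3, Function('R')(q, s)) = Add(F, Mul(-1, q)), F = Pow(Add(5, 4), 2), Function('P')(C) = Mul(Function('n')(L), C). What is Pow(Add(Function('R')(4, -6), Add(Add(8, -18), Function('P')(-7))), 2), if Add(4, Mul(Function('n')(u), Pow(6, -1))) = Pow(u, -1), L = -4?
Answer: Rational(734449, 36) ≈ 20401.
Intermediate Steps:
Function('n')(u) = Add(-24, Mul(6, Pow(u, -1)))
Function('P')(C) = Mul(Rational(-51, 2), C) (Function('P')(C) = Mul(Add(-24, Mul(6, Pow(-4, -1))), C) = Mul(Add(-24, Mul(6, Rational(-1, 4))), C) = Mul(Add(-24, Rational(-3, 2)), C) = Mul(Rational(-51, 2), C))
F = 81 (F = Pow(9, 2) = 81)
Function('R')(q, s) = Add(-27, Mul(Rational(1, 3), q)) (Function('R')(q, s) = Mul(Rational(-1, 3), Add(81, Mul(-1, q))) = Add(-27, Mul(Rational(1, 3), q)))
Pow(Add(Function('R')(4, -6), Add(Add(8, -18), Function('P')(-7))), 2) = Pow(Add(Add(-27, Mul(Rational(1, 3), 4)), Add(Add(8, -18), Mul(Rational(-51, 2), -7))), 2) = Pow(Add(Add(-27, Rational(4, 3)), Add(-10, Rational(357, 2))), 2) = Pow(Add(Rational(-77, 3), Rational(337, 2)), 2) = Pow(Rational(857, 6), 2) = Rational(734449, 36)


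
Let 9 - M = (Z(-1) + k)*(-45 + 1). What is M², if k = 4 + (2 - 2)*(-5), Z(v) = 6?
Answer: 201601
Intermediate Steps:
k = 4 (k = 4 + 0*(-5) = 4 + 0 = 4)
M = 449 (M = 9 - (6 + 4)*(-45 + 1) = 9 - 10*(-44) = 9 - 1*(-440) = 9 + 440 = 449)
M² = 449² = 201601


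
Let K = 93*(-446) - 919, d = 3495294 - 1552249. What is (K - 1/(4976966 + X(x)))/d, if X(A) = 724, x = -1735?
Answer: -16233778687/743990435850 ≈ -0.021820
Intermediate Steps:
d = 1943045
K = -42397 (K = -41478 - 919 = -42397)
(K - 1/(4976966 + X(x)))/d = (-42397 - 1/(4976966 + 724))/1943045 = (-42397 - 1/4977690)*(1/1943045) = -211039122931/4977690*1/1943045 = -16233778687/743990435850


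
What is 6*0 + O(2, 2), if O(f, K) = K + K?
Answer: 4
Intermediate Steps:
O(f, K) = 2*K
6*0 + O(2, 2) = 6*0 + 2*2 = 0 + 4 = 4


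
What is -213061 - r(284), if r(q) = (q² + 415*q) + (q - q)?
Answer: -411577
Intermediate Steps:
r(q) = q² + 415*q (r(q) = (q² + 415*q) + 0 = q² + 415*q)
-213061 - r(284) = -213061 - 284*(415 + 284) = -213061 - 284*699 = -213061 - 1*198516 = -213061 - 198516 = -411577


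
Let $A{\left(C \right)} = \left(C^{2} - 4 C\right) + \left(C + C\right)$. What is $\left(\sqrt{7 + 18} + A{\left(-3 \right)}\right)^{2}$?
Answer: $400$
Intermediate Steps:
$A{\left(C \right)} = C^{2} - 2 C$ ($A{\left(C \right)} = \left(C^{2} - 4 C\right) + 2 C = C^{2} - 2 C$)
$\left(\sqrt{7 + 18} + A{\left(-3 \right)}\right)^{2} = \left(\sqrt{7 + 18} - 3 \left(-2 - 3\right)\right)^{2} = \left(\sqrt{25} - -15\right)^{2} = \left(5 + 15\right)^{2} = 20^{2} = 400$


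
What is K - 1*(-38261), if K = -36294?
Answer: 1967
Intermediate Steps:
K - 1*(-38261) = -36294 - 1*(-38261) = -36294 + 38261 = 1967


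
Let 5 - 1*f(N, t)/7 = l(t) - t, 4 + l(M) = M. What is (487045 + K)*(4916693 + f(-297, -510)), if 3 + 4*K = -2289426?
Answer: -419459517061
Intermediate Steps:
K = -2289429/4 (K = -3/4 + (1/4)*(-2289426) = -3/4 - 1144713/2 = -2289429/4 ≈ -5.7236e+5)
l(M) = -4 + M
f(N, t) = 63 (f(N, t) = 35 - 7*((-4 + t) - t) = 35 - 7*(-4) = 35 + 28 = 63)
(487045 + K)*(4916693 + f(-297, -510)) = (487045 - 2289429/4)*(4916693 + 63) = -341249/4*4916756 = -419459517061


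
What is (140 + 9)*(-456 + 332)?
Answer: -18476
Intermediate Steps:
(140 + 9)*(-456 + 332) = 149*(-124) = -18476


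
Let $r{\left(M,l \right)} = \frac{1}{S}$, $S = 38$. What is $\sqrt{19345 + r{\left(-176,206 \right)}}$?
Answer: $\frac{3 \sqrt{3103802}}{38} \approx 139.09$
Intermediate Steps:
$r{\left(M,l \right)} = \frac{1}{38}$
$\sqrt{19345 + r{\left(-176,206 \right)}} = \sqrt{19345 + \frac{1}{38}} = \sqrt{\frac{735111}{38}} = \frac{3 \sqrt{3103802}}{38}$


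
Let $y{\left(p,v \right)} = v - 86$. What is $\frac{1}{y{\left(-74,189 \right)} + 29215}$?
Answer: $\frac{1}{29318} \approx 3.4109 \cdot 10^{-5}$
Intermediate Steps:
$y{\left(p,v \right)} = -86 + v$ ($y{\left(p,v \right)} = v - 86 = -86 + v$)
$\frac{1}{y{\left(-74,189 \right)} + 29215} = \frac{1}{\left(-86 + 189\right) + 29215} = \frac{1}{103 + 29215} = \frac{1}{29318}$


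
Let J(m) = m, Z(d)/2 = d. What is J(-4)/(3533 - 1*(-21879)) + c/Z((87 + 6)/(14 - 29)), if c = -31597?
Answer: 1003678643/393886 ≈ 2548.1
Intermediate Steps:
Z(d) = 2*d
J(-4)/(3533 - 1*(-21879)) + c/Z((87 + 6)/(14 - 29)) = -4/(3533 - 1*(-21879)) - 31597*(14 - 29)/(2*(87 + 6)) = -4/(3533 + 21879) - 31597/(2*(93/(-15))) = -4/25412 - 31597/(2*(93*(-1/15))) = -4*1/25412 - 31597/(2*(-31/5)) = -1/6353 - 31597/(-62/5) = -1/6353 - 31597*(-5/62) = -1/6353 + 157985/62 = 1003678643/393886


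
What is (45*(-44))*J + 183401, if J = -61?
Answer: 304181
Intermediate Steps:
(45*(-44))*J + 183401 = (45*(-44))*(-61) + 183401 = -1980*(-61) + 183401 = 120780 + 183401 = 304181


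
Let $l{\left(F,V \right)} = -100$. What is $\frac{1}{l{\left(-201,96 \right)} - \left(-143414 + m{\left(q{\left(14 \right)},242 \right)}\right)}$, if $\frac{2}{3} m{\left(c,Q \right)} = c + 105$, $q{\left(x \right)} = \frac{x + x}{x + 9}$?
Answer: $\frac{46}{6585115} \approx 6.9855 \cdot 10^{-6}$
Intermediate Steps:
$q{\left(x \right)} = \frac{2 x}{9 + x}$
$m{\left(c,Q \right)} = \frac{315}{2} + \frac{3 c}{2}$ ($m{\left(c,Q \right)} = \frac{3 \left(c + 105\right)}{2} = \frac{3 \left(105 + c\right)}{2} = \frac{315}{2} + \frac{3 c}{2}$)
$\frac{1}{l{\left(-201,96 \right)} - \left(-143414 + m{\left(q{\left(14 \right)},242 \right)}\right)} = \frac{1}{-100 + \left(143414 - \left(\frac{315}{2} + \frac{3 \cdot 2 \cdot 14 \frac{1}{9 + 14}}{2}\right)\right)} = \frac{1}{-100 + \left(143414 - \left(\frac{315}{2} + \frac{3 \cdot 2 \cdot 14 \cdot \frac{1}{23}}{2}\right)\right)} = \frac{1}{-100 + \left(143414 - \left(\frac{315}{2} + \frac{3}{2} \cdot \frac{28}{23}\right)\right)} = \frac{1}{-100 + \left(143414 - \left(\frac{315}{2} + \frac{42}{23}\right)\right)} = \frac{1}{-100 + \left(143414 - \frac{7329}{46}\right)} = \frac{1}{-100 + \frac{6589715}{46}} = \frac{1}{\frac{6585115}{46}} = \frac{46}{6585115}$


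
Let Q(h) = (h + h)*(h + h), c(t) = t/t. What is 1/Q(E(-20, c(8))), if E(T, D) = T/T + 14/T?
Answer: 25/9 ≈ 2.7778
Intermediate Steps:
c(t) = 1
E(T, D) = 1 + 14/T
Q(h) = 4*h² (Q(h) = (2*h)*(2*h) = 4*h²)
1/Q(E(-20, c(8))) = 1/(4*((14 - 20)/(-20))²) = 1/(4*(-1/20*(-6))²) = 1/(4*(3/10)²) = 1/(4*(9/100)) = 1/(9/25) = 25/9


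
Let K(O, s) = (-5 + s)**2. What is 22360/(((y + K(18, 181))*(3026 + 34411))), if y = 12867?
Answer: 22360/1641350391 ≈ 1.3623e-5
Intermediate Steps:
22360/(((y + K(18, 181))*(3026 + 34411))) = 22360/(((12867 + (-5 + 181)**2)*(3026 + 34411))) = 22360/(((12867 + 176**2)*37437)) = 22360/(((12867 + 30976)*37437)) = 22360/((43843*37437)) = 22360/1641350391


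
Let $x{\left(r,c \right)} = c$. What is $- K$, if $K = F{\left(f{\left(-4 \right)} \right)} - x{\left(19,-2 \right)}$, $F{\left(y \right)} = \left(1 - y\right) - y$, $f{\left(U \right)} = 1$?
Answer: $-1$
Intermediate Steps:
$F{\left(y \right)} = 1 - 2 y$
$K = 1$ ($K = \left(1 - 2\right) - -2 = \left(1 - 2\right) + 2 = -1 + 2 = 1$)
$- K = \left(-1\right) 1 = -1$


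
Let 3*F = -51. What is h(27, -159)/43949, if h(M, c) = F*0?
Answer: 0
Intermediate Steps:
F = -17 (F = (⅓)*(-51) = -17)
h(M, c) = 0 (h(M, c) = -17*0 = 0)
h(27, -159)/43949 = 0/43949 = 0*(1/43949) = 0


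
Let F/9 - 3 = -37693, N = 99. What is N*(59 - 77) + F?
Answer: -340992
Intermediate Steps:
F = -339210 (F = 27 + 9*(-37693) = 27 - 339237 = -339210)
N*(59 - 77) + F = 99*(59 - 77) - 339210 = 99*(-18) - 339210 = -1782 - 339210 = -340992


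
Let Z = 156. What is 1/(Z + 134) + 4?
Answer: 1161/290 ≈ 4.0034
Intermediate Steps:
1/(Z + 134) + 4 = 1/(156 + 134) + 4 = 1/290 + 4 = 1161/290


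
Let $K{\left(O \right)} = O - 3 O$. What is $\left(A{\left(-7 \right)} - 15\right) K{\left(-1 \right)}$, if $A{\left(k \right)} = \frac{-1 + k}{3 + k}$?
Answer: $-26$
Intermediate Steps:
$K{\left(O \right)} = - 2 O$
$A{\left(k \right)} = \frac{-1 + k}{3 + k}$
$\left(A{\left(-7 \right)} - 15\right) K{\left(-1 \right)} = \left(\frac{-1 - 7}{3 - 7} - 15\right) \left(\left(-2\right) \left(-1\right)\right) = \left(\frac{1}{-4} \left(-8\right) - 15\right) 2 = \left(\left(- \frac{1}{4}\right) \left(-8\right) - 15\right) 2 = \left(2 - 15\right) 2 = \left(-13\right) 2 = -26$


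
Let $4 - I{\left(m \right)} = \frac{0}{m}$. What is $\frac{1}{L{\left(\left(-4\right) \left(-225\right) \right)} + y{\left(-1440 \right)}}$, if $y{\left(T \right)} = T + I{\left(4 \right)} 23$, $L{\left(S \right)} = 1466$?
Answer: $\frac{1}{118} \approx 0.0084746$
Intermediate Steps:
$I{\left(m \right)} = 4$ ($I{\left(m \right)} = 4 - \frac{0}{m} = 4 - 0 = 4 + 0 = 4$)
$y{\left(T \right)} = 92 + T$ ($y{\left(T \right)} = T + 4 \cdot 23 = T + 92 = 92 + T$)
$\frac{1}{L{\left(\left(-4\right) \left(-225\right) \right)} + y{\left(-1440 \right)}} = \frac{1}{1466 + \left(92 - 1440\right)} = \frac{1}{1466 - 1348} = \frac{1}{118}$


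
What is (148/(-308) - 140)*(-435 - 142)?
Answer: 6241409/77 ≈ 81057.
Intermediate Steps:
(148/(-308) - 140)*(-435 - 142) = (148*(-1/308) - 140)*(-577) = (-37/77 - 140)*(-577) = -10817/77*(-577) = 6241409/77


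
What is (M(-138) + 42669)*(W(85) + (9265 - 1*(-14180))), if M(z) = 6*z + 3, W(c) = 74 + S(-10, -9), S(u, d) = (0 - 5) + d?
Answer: 983543220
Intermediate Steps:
S(u, d) = -5 + d
W(c) = 60 (W(c) = 74 + (-5 - 9) = 74 - 14 = 60)
M(z) = 3 + 6*z
(M(-138) + 42669)*(W(85) + (9265 - 1*(-14180))) = ((3 + 6*(-138)) + 42669)*(60 + (9265 - 1*(-14180))) = ((3 - 828) + 42669)*(60 + (9265 + 14180)) = (-825 + 42669)*(60 + 23445) = 41844*23505 = 983543220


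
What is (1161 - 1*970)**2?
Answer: 36481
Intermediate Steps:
(1161 - 1*970)**2 = (1161 - 970)**2 = 191**2 = 36481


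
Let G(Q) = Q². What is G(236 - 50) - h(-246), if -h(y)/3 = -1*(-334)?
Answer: 35598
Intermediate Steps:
h(y) = -1002 (h(y) = -(-3)*(-334) = -3*334 = -1002)
G(236 - 50) - h(-246) = (236 - 50)² - 1*(-1002) = 186² + 1002 = 34596 + 1002 = 35598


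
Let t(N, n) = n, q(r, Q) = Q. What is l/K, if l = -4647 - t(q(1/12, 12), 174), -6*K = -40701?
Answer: -9642/13567 ≈ -0.71070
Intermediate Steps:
K = 13567/2 (K = -1/6*(-40701) = 13567/2 ≈ 6783.5)
l = -4821 (l = -4647 - 1*174 = -4647 - 174 = -4821)
l/K = -4821/13567/2 = -4821*2/13567 = -9642/13567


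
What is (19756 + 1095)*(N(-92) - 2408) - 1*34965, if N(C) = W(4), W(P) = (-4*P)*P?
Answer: -51578637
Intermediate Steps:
W(P) = -4*P²
N(C) = -64 (N(C) = -4*4² = -4*16 = -64)
(19756 + 1095)*(N(-92) - 2408) - 1*34965 = (19756 + 1095)*(-64 - 2408) - 1*34965 = 20851*(-2472) - 34965 = -51543672 - 34965 = -51578637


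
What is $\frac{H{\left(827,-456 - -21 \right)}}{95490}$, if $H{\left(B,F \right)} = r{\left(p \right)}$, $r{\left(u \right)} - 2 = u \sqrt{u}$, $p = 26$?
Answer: $\frac{1}{47745} + \frac{13 \sqrt{26}}{47745} \approx 0.0014093$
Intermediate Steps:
$r{\left(u \right)} = 2 + u^{\frac{3}{2}}$ ($r{\left(u \right)} = 2 + u \sqrt{u} = 2 + u^{\frac{3}{2}}$)
$H{\left(B,F \right)} = 2 + 26 \sqrt{26}$ ($H{\left(B,F \right)} = 2 + 26^{\frac{3}{2}} = 2 + 26 \sqrt{26}$)
$\frac{H{\left(827,-456 - -21 \right)}}{95490} = \frac{2 + 26 \sqrt{26}}{95490} = \left(2 + 26 \sqrt{26}\right) \frac{1}{95490} = \frac{1}{47745} + \frac{13 \sqrt{26}}{47745}$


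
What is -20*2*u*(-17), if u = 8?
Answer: 5440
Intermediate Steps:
-20*2*u*(-17) = -20*2*8*(-17) = -320*(-17) = -20*(-272) = 5440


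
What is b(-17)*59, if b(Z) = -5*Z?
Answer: 5015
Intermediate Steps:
b(-17)*59 = -5*(-17)*59 = 85*59 = 5015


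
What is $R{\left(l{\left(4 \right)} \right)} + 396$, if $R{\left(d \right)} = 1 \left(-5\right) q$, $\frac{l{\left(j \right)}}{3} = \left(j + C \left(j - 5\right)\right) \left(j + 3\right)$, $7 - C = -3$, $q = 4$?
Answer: $376$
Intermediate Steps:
$C = 10$ ($C = 7 - -3 = 7 + 3 = 10$)
$l{\left(j \right)} = 3 \left(-50 + 11 j\right) \left(3 + j\right)$ ($l{\left(j \right)} = 3 \left(j + 10 \left(j - 5\right)\right) \left(j + 3\right) = 3 \left(j + 10 \left(-5 + j\right)\right) \left(3 + j\right) = 3 \left(j + \left(-50 + 10 j\right)\right) \left(3 + j\right) = 3 \left(-50 + 11 j\right) \left(3 + j\right)$)
$R{\left(d \right)} = -20$ ($R{\left(d \right)} = 1 \left(-5\right) 4 = \left(-5\right) 4 = -20$)
$R{\left(l{\left(4 \right)} \right)} + 396 = -20 + 396 = 376$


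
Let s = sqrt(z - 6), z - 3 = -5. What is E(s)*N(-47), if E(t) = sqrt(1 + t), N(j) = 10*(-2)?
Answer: -20*sqrt(1 + 2*I*sqrt(2)) ≈ -28.284 - 20.0*I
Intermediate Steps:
z = -2 (z = 3 - 5 = -2)
N(j) = -20
s = 2*I*sqrt(2) (s = sqrt(-2 - 6) = sqrt(-8) = 2*I*sqrt(2) ≈ 2.8284*I)
E(s)*N(-47) = sqrt(1 + 2*I*sqrt(2))*(-20) = -20*sqrt(1 + 2*I*sqrt(2))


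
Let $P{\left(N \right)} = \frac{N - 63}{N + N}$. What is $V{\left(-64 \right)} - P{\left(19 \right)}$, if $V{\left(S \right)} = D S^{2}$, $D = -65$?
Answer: $- \frac{5058538}{19} \approx -2.6624 \cdot 10^{5}$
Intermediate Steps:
$P{\left(N \right)} = \frac{-63 + N}{2 N}$
$V{\left(S \right)} = - 65 S^{2}$
$V{\left(-64 \right)} - P{\left(19 \right)} = - 65 \left(-64\right)^{2} - \frac{-63 + 19}{2 \cdot 19} = \left(-65\right) 4096 - \frac{1}{2} \cdot \frac{1}{19} \left(-44\right) = -266240 - - \frac{22}{19} = -266240 + \frac{22}{19} = - \frac{5058538}{19}$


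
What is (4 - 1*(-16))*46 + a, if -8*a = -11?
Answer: 7371/8 ≈ 921.38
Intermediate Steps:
a = 11/8 (a = -⅛*(-11) = 11/8 ≈ 1.3750)
(4 - 1*(-16))*46 + a = (4 - 1*(-16))*46 + 11/8 = (4 + 16)*46 + 11/8 = 20*46 + 11/8 = 920 + 11/8 = 7371/8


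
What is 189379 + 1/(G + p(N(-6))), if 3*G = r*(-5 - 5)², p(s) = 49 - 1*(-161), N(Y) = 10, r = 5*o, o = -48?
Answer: 1475262409/7790 ≈ 1.8938e+5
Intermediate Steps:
r = -240 (r = 5*(-48) = -240)
p(s) = 210 (p(s) = 49 + 161 = 210)
G = -8000 (G = (-240*(-5 - 5)²)/3 = (-240*(-10)²)/3 = (-240*100)/3 = (⅓)*(-24000) = -8000)
189379 + 1/(G + p(N(-6))) = 189379 + 1/(-8000 + 210) = 189379 + 1/(-7790) = 189379 - 1/7790 = 1475262409/7790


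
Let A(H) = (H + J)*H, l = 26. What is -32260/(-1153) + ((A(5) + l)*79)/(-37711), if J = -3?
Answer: 1213277728/43480783 ≈ 27.904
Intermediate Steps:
A(H) = H*(-3 + H) (A(H) = (H - 3)*H = (-3 + H)*H = H*(-3 + H))
-32260/(-1153) + ((A(5) + l)*79)/(-37711) = -32260/(-1153) + ((5*(-3 + 5) + 26)*79)/(-37711) = -32260*(-1/1153) + ((5*2 + 26)*79)*(-1/37711) = 32260/1153 + ((10 + 26)*79)*(-1/37711) = 32260/1153 + (36*79)*(-1/37711) = 32260/1153 + 2844*(-1/37711) = 32260/1153 - 2844/37711 = 1213277728/43480783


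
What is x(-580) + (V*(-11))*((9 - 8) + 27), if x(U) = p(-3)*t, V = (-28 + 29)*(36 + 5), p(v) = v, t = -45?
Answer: -12493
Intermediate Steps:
V = 41 (V = 1*41 = 41)
x(U) = 135 (x(U) = -3*(-45) = 135)
x(-580) + (V*(-11))*((9 - 8) + 27) = 135 + (41*(-11))*((9 - 8) + 27) = 135 - 451*(1 + 27) = 135 - 451*28 = 135 - 12628 = -12493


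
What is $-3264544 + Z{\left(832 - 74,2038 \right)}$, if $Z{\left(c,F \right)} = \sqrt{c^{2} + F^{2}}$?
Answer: $-3264544 + 2 \sqrt{1182002} \approx -3.2624 \cdot 10^{6}$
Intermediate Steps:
$Z{\left(c,F \right)} = \sqrt{F^{2} + c^{2}}$
$-3264544 + Z{\left(832 - 74,2038 \right)} = -3264544 + \sqrt{2038^{2} + \left(832 - 74\right)^{2}} = -3264544 + \sqrt{4153444 + \left(832 - 74\right)^{2}} = -3264544 + \sqrt{4153444 + 758^{2}} = -3264544 + \sqrt{4153444 + 574564} = -3264544 + \sqrt{4728008} = -3264544 + 2 \sqrt{1182002}$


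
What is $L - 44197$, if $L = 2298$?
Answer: $-41899$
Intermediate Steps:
$L - 44197 = 2298 - 44197 = -41899$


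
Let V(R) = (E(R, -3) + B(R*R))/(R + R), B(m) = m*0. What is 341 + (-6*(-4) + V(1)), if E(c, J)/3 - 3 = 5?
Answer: 377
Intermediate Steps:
E(c, J) = 24 (E(c, J) = 9 + 3*5 = 9 + 15 = 24)
B(m) = 0
V(R) = 12/R (V(R) = (24 + 0)/(R + R) = 24/((2*R)) = 24*(1/(2*R)) = 12/R)
341 + (-6*(-4) + V(1)) = 341 + (-6*(-4) + 12/1) = 341 + (24 + 12*1) = 341 + (24 + 12) = 341 + 36 = 377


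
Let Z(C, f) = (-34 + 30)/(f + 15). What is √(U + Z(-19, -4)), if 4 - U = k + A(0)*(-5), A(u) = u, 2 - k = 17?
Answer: √2255/11 ≈ 4.3170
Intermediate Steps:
Z(C, f) = -4/(15 + f)
k = -15 (k = 2 - 1*17 = 2 - 17 = -15)
U = 19 (U = 4 - (-15 + 0*(-5)) = 4 - (-15 + 0) = 4 - 1*(-15) = 4 + 15 = 19)
√(U + Z(-19, -4)) = √(19 - 4/(15 - 4)) = √(19 - 4/11) = √(205/11) = √2255/11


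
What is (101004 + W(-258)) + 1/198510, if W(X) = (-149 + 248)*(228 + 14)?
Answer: 24806206621/198510 ≈ 1.2496e+5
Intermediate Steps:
W(X) = 23958 (W(X) = 99*242 = 23958)
(101004 + W(-258)) + 1/198510 = (101004 + 23958) + 1/198510 = 124962 + 1/198510 = 24806206621/198510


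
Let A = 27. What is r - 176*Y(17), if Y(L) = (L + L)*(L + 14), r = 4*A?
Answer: -185396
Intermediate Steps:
r = 108 (r = 4*27 = 108)
Y(L) = 2*L*(14 + L) (Y(L) = (2*L)*(14 + L) = 2*L*(14 + L))
r - 176*Y(17) = 108 - 352*17*(14 + 17) = 108 - 352*17*31 = 108 - 176*1054 = 108 - 185504 = -185396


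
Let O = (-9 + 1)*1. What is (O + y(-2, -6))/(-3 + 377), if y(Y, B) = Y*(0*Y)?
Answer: -4/187 ≈ -0.021390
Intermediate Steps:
O = -8 (O = -8*1 = -8)
y(Y, B) = 0 (y(Y, B) = Y*0 = 0)
(O + y(-2, -6))/(-3 + 377) = (-8 + 0)/(-3 + 377) = -8/374 = -8*1/374 = -4/187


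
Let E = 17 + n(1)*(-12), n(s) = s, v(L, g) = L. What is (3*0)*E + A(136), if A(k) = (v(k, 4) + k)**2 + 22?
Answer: 74006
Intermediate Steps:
E = 5 (E = 17 + 1*(-12) = 17 - 12 = 5)
A(k) = 22 + 4*k**2 (A(k) = (k + k)**2 + 22 = (2*k)**2 + 22 = 4*k**2 + 22 = 22 + 4*k**2)
(3*0)*E + A(136) = (3*0)*5 + (22 + 4*136**2) = 0*5 + (22 + 4*18496) = 0 + (22 + 73984) = 0 + 74006 = 74006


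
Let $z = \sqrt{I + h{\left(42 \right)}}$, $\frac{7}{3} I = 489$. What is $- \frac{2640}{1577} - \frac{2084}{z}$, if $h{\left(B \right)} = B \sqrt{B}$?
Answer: $- \frac{2640}{1577} - \frac{2084 \sqrt{21}}{3 \sqrt{489 + 98 \sqrt{42}}} \approx -96.621$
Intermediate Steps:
$h{\left(B \right)} = B^{\frac{3}{2}}$
$I = \frac{1467}{7}$ ($I = \frac{3}{7} \cdot 489 = \frac{1467}{7} \approx 209.57$)
$z = \sqrt{\frac{1467}{7} + 42 \sqrt{42}}$ ($z = \sqrt{\frac{1467}{7} + 42^{\frac{3}{2}}} = \sqrt{\frac{1467}{7} + 42 \sqrt{42}} \approx 21.949$)
$- \frac{2640}{1577} - \frac{2084}{z} = - \frac{2640}{1577} - \frac{2084}{\frac{1}{7} \sqrt{10269 + 2058 \sqrt{42}}} = \left(-2640\right) \frac{1}{1577} - 2084 \frac{7}{\sqrt{10269 + 2058 \sqrt{42}}} = - \frac{2640}{1577} - \frac{14588}{\sqrt{10269 + 2058 \sqrt{42}}}$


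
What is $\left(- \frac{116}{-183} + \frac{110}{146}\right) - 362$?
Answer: $- \frac{4817425}{13359} \approx -360.61$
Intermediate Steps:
$\left(- \frac{116}{-183} + \frac{110}{146}\right) - 362 = \left(\left(-116\right) \left(- \frac{1}{183}\right) + 110 \cdot \frac{1}{146}\right) - 362 = \left(\frac{116}{183} + \frac{55}{73}\right) - 362 = \frac{18533}{13359} - 362 = - \frac{4817425}{13359}$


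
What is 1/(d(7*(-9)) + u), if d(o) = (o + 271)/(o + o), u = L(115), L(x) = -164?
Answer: -63/10436 ≈ -0.0060368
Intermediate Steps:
u = -164
d(o) = (271 + o)/(2*o) (d(o) = (271 + o)/((2*o)) = (271 + o)*(1/(2*o)) = (271 + o)/(2*o))
1/(d(7*(-9)) + u) = 1/((271 + 7*(-9))/(2*((7*(-9)))) - 164) = 1/((½)*(271 - 63)/(-63) - 164) = 1/((½)*(-1/63)*208 - 164) = 1/(-104/63 - 164) = 1/(-10436/63) = -63/10436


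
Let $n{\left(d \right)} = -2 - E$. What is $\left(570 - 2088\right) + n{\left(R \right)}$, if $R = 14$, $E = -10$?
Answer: $-1510$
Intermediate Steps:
$n{\left(d \right)} = 8$ ($n{\left(d \right)} = -2 - -10 = -2 + 10 = 8$)
$\left(570 - 2088\right) + n{\left(R \right)} = \left(570 - 2088\right) + 8 = -1518 + 8 = -1510$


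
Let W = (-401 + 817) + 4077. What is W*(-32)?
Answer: -143776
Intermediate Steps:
W = 4493 (W = 416 + 4077 = 4493)
W*(-32) = 4493*(-32) = -143776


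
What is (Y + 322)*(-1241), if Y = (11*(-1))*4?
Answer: -344998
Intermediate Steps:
Y = -44 (Y = -11*4 = -44)
(Y + 322)*(-1241) = (-44 + 322)*(-1241) = 278*(-1241) = -344998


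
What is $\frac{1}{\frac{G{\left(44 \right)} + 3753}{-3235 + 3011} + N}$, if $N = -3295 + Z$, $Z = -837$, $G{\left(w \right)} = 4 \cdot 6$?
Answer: $- \frac{224}{929345} \approx -0.00024103$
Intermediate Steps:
$G{\left(w \right)} = 24$
$N = -4132$ ($N = -3295 - 837 = -4132$)
$\frac{1}{\frac{G{\left(44 \right)} + 3753}{-3235 + 3011} + N} = \frac{1}{\frac{24 + 3753}{-3235 + 3011} - 4132} = \frac{1}{\frac{3777}{-224} - 4132} = \frac{1}{3777 \left(- \frac{1}{224}\right) - 4132} = \frac{1}{- \frac{3777}{224} - 4132} = \frac{1}{- \frac{929345}{224}} = - \frac{224}{929345}$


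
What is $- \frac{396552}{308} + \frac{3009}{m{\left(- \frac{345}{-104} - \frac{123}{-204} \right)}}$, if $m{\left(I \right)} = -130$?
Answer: $- \frac{13119633}{10010} \approx -1310.7$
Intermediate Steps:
$- \frac{396552}{308} + \frac{3009}{m{\left(- \frac{345}{-104} - \frac{123}{-204} \right)}} = - \frac{396552}{308} + \frac{3009}{-130} = \left(-396552\right) \frac{1}{308} + 3009 \left(- \frac{1}{130}\right) = - \frac{99138}{77} - \frac{3009}{130} = - \frac{13119633}{10010}$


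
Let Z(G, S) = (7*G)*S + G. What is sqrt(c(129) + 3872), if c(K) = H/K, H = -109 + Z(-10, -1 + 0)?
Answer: sqrt(64427631)/129 ≈ 62.222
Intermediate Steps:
Z(G, S) = G + 7*G*S (Z(G, S) = 7*G*S + G = G + 7*G*S)
H = -49 (H = -109 - 10*(1 + 7*(-1 + 0)) = -109 - 10*(1 + 7*(-1)) = -109 - 10*(1 - 7) = -109 - 10*(-6) = -109 + 60 = -49)
c(K) = -49/K
sqrt(c(129) + 3872) = sqrt(-49/129 + 3872) = sqrt(499439/129) = sqrt(64427631)/129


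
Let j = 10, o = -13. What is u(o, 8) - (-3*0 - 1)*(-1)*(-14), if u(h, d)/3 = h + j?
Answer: 5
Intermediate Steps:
u(h, d) = 30 + 3*h (u(h, d) = 3*(h + 10) = 3*(10 + h) = 30 + 3*h)
u(o, 8) - (-3*0 - 1)*(-1)*(-14) = (30 + 3*(-13)) - (-3*0 - 1)*(-1)*(-14) = (30 - 39) - (0 - 1)*(-1)*(-14) = -9 - (-1*(-1))*(-14) = -9 - (-14) = -9 - 1*(-14) = -9 + 14 = 5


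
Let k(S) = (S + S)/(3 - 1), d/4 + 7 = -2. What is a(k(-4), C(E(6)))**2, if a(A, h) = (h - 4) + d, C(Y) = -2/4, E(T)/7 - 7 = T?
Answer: 6561/4 ≈ 1640.3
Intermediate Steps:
d = -36 (d = -28 + 4*(-2) = -28 - 8 = -36)
k(S) = S (k(S) = (2*S)/2 = (2*S)*(1/2) = S)
E(T) = 49 + 7*T
C(Y) = -1/2 (C(Y) = -2*1/4 = -1/2)
a(A, h) = -40 + h (a(A, h) = (h - 4) - 36 = (-4 + h) - 36 = -40 + h)
a(k(-4), C(E(6)))**2 = (-40 - 1/2)**2 = (-81/2)**2 = 6561/4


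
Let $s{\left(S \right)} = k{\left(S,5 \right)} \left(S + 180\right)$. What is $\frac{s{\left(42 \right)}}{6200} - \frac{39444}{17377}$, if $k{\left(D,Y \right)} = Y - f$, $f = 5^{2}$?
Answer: $- \frac{8042667}{2693435} \approx -2.986$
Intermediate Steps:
$f = 25$
$k{\left(D,Y \right)} = -25 + Y$ ($k{\left(D,Y \right)} = Y - 25 = -25 + Y$)
$s{\left(S \right)} = -3600 - 20 S$ ($s{\left(S \right)} = \left(-25 + 5\right) \left(S + 180\right) = - 20 \left(180 + S\right) = -3600 - 20 S$)
$\frac{s{\left(42 \right)}}{6200} - \frac{39444}{17377} = \frac{-3600 - 840}{6200} - \frac{39444}{17377} = \left(-3600 - 840\right) \frac{1}{6200} - \frac{39444}{17377} = \left(-4440\right) \frac{1}{6200} - \frac{39444}{17377} = - \frac{111}{155} - \frac{39444}{17377} = - \frac{8042667}{2693435}$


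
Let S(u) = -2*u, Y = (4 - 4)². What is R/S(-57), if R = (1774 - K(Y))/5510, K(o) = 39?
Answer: 347/125628 ≈ 0.0027621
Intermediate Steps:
Y = 0 (Y = 0² = 0)
R = 347/1102 (R = (1774 - 1*39)/5510 = (1774 - 39)*(1/5510) = 1735*(1/5510) = 347/1102 ≈ 0.31488)
R/S(-57) = 347/(1102*((-2*(-57)))) = (347/1102)/114 = (347/1102)*(1/114) = 347/125628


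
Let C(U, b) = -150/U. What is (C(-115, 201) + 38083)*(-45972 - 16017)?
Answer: -54298582671/23 ≈ -2.3608e+9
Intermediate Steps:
(C(-115, 201) + 38083)*(-45972 - 16017) = (-150/(-115) + 38083)*(-45972 - 16017) = (-150*(-1/115) + 38083)*(-61989) = (30/23 + 38083)*(-61989) = (875939/23)*(-61989) = -54298582671/23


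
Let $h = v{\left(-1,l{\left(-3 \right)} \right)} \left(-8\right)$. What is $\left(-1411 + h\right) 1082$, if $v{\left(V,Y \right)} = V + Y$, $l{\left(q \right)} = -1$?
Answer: $-1509390$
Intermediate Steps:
$h = 16$ ($h = \left(-1 - 1\right) \left(-8\right) = \left(-2\right) \left(-8\right) = 16$)
$\left(-1411 + h\right) 1082 = \left(-1411 + 16\right) 1082 = \left(-1395\right) 1082 = -1509390$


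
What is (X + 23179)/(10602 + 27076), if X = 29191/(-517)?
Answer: 5977176/9739763 ≈ 0.61369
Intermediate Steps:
X = -29191/517 (X = 29191*(-1/517) = -29191/517 ≈ -56.462)
(X + 23179)/(10602 + 27076) = (-29191/517 + 23179)/(10602 + 27076) = (11954352/517)/37678 = (11954352/517)*(1/37678) = 5977176/9739763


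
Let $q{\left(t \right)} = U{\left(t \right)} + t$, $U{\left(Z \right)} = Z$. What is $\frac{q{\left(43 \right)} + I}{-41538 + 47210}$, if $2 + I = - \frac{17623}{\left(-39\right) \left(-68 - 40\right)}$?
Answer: $\frac{336185}{23890464} \approx 0.014072$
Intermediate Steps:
$I = - \frac{26047}{4212}$ ($I = -2 - \frac{17623}{\left(-39\right) \left(-68 - 40\right)} = -2 - \frac{17623}{\left(-39\right) \left(-108\right)} = -2 - \frac{17623}{4212} = - \frac{26047}{4212} \approx -6.184$)
$q{\left(t \right)} = 2 t$ ($q{\left(t \right)} = t + t = 2 t$)
$\frac{q{\left(43 \right)} + I}{-41538 + 47210} = \frac{2 \cdot 43 - \frac{26047}{4212}}{-41538 + 47210} = \frac{86 - \frac{26047}{4212}}{5672} = \frac{336185}{4212} \cdot \frac{1}{5672} = \frac{336185}{23890464}$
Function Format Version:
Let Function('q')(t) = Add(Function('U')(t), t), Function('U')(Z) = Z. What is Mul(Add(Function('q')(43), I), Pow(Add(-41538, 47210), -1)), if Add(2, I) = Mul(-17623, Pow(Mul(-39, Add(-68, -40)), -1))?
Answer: Rational(336185, 23890464) ≈ 0.014072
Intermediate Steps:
I = Rational(-26047, 4212) (I = Add(-2, Mul(-17623, Pow(Mul(-39, Add(-68, -40)), -1))) = Add(-2, Mul(-17623, Pow(Mul(-39, -108), -1))) = Add(-2, Mul(-17623, Pow(4212, -1))) = Add(-2, Mul(-17623, Rational(1, 4212))) = Add(-2, Rational(-17623, 4212)) = Rational(-26047, 4212) ≈ -6.1840)
Function('q')(t) = Mul(2, t) (Function('q')(t) = Add(t, t) = Mul(2, t))
Mul(Add(Function('q')(43), I), Pow(Add(-41538, 47210), -1)) = Mul(Add(Mul(2, 43), Rational(-26047, 4212)), Pow(Add(-41538, 47210), -1)) = Mul(Add(86, Rational(-26047, 4212)), Pow(5672, -1)) = Mul(Rational(336185, 4212), Rational(1, 5672)) = Rational(336185, 23890464)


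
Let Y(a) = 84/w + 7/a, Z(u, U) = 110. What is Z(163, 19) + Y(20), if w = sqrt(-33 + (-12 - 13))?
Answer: 2207/20 - 42*I*sqrt(58)/29 ≈ 110.35 - 11.03*I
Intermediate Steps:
w = I*sqrt(58) (w = sqrt(-33 - 25) = sqrt(-58) = I*sqrt(58) ≈ 7.6158*I)
Y(a) = 7/a - 42*I*sqrt(58)/29 (Y(a) = 84/((I*sqrt(58))) + 7/a = 84*(-I*sqrt(58)/58) + 7/a = -42*I*sqrt(58)/29 + 7/a = 7/a - 42*I*sqrt(58)/29)
Z(163, 19) + Y(20) = 110 + (7/20 - 42*I*sqrt(58)/29) = 2207/20 - 42*I*sqrt(58)/29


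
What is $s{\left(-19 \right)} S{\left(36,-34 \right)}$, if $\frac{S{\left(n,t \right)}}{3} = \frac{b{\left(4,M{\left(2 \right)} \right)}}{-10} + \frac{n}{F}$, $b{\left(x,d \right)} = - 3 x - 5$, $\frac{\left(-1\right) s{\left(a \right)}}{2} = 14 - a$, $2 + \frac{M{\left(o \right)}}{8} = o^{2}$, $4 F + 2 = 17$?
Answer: $- \frac{11187}{5} \approx -2237.4$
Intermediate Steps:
$F = \frac{15}{4}$ ($F = - \frac{1}{2} + \frac{1}{4} \cdot 17 = - \frac{1}{2} + \frac{17}{4} = \frac{15}{4} \approx 3.75$)
$M{\left(o \right)} = -16 + 8 o^{2}$
$s{\left(a \right)} = -28 + 2 a$ ($s{\left(a \right)} = - 2 \left(14 - a\right) = -28 + 2 a$)
$b{\left(x,d \right)} = -5 - 3 x$
$S{\left(n,t \right)} = \frac{51}{10} + \frac{4 n}{5}$ ($S{\left(n,t \right)} = 3 \left(\frac{-5 - 12}{-10} + \frac{n}{\frac{15}{4}}\right) = 3 \left(\left(-5 - 12\right) \left(- \frac{1}{10}\right) + n \frac{4}{15}\right) = 3 \left(\left(-17\right) \left(- \frac{1}{10}\right) + \frac{4 n}{15}\right) = 3 \left(\frac{17}{10} + \frac{4 n}{15}\right) = \frac{51}{10} + \frac{4 n}{5}$)
$s{\left(-19 \right)} S{\left(36,-34 \right)} = \left(-28 + 2 \left(-19\right)\right) \left(\frac{51}{10} + \frac{4}{5} \cdot 36\right) = \left(-28 - 38\right) \left(\frac{51}{10} + \frac{144}{5}\right) = \left(-66\right) \frac{339}{10} = - \frac{11187}{5}$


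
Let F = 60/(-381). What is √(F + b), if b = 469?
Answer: √7561961/127 ≈ 21.653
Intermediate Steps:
F = -20/127 (F = 60*(-1/381) = -20/127 ≈ -0.15748)
√(F + b) = √(-20/127 + 469) = √(59543/127) = √7561961/127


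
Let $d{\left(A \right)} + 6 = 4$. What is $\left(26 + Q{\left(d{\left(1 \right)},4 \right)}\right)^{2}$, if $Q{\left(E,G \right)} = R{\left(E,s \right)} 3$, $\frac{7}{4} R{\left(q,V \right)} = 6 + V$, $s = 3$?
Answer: $\frac{84100}{49} \approx 1716.3$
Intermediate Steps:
$R{\left(q,V \right)} = \frac{24}{7} + \frac{4 V}{7}$ ($R{\left(q,V \right)} = \frac{4 \left(6 + V\right)}{7} = \frac{24}{7} + \frac{4 V}{7}$)
$d{\left(A \right)} = -2$ ($d{\left(A \right)} = -6 + 4 = -2$)
$Q{\left(E,G \right)} = \frac{108}{7}$ ($Q{\left(E,G \right)} = \left(\frac{24}{7} + \frac{4}{7} \cdot 3\right) 3 = \left(\frac{24}{7} + \frac{12}{7}\right) 3 = \frac{36}{7} \cdot 3 = \frac{108}{7}$)
$\left(26 + Q{\left(d{\left(1 \right)},4 \right)}\right)^{2} = \left(26 + \frac{108}{7}\right)^{2} = \left(\frac{290}{7}\right)^{2} = \frac{84100}{49}$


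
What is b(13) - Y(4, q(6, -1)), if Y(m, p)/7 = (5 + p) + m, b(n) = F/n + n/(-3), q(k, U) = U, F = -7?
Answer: -2374/39 ≈ -60.872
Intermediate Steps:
b(n) = -7/n - n/3 (b(n) = -7/n + n/(-3) = -7/n + n*(-⅓) = -7/n - n/3)
Y(m, p) = 35 + 7*m + 7*p (Y(m, p) = 7*((5 + p) + m) = 7*(5 + m + p) = 35 + 7*m + 7*p)
b(13) - Y(4, q(6, -1)) = (-7/13 - ⅓*13) - (35 + 7*4 + 7*(-1)) = (-7*1/13 - 13/3) - (35 + 28 - 7) = (-7/13 - 13/3) - 1*56 = -190/39 - 56 = -2374/39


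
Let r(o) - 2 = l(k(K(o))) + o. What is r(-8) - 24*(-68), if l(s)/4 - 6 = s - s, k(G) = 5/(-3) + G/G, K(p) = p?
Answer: 1650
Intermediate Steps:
k(G) = -⅔ (k(G) = 5*(-⅓) + 1 = -5/3 + 1 = -⅔)
l(s) = 24 (l(s) = 24 + 4*(s - s) = 24 + 4*0 = 24 + 0 = 24)
r(o) = 26 + o (r(o) = 2 + (24 + o) = 26 + o)
r(-8) - 24*(-68) = (26 - 8) - 24*(-68) = 18 + 1632 = 1650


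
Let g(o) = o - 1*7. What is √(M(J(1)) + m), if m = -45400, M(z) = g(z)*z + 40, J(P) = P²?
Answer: I*√45366 ≈ 212.99*I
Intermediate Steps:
g(o) = -7 + o (g(o) = o - 7 = -7 + o)
M(z) = 40 + z*(-7 + z) (M(z) = (-7 + z)*z + 40 = z*(-7 + z) + 40 = 40 + z*(-7 + z))
√(M(J(1)) + m) = √((40 + 1²*(-7 + 1²)) - 45400) = √((40 + 1*(-7 + 1)) - 45400) = √((40 + 1*(-6)) - 45400) = √((40 - 6) - 45400) = √(34 - 45400) = √(-45366) = I*√45366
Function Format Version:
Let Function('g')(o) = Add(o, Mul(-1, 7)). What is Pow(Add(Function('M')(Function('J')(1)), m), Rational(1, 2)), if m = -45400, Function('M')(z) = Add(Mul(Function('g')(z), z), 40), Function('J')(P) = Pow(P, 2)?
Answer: Mul(I, Pow(45366, Rational(1, 2))) ≈ Mul(212.99, I)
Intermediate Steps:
Function('g')(o) = Add(-7, o) (Function('g')(o) = Add(o, -7) = Add(-7, o))
Function('M')(z) = Add(40, Mul(z, Add(-7, z))) (Function('M')(z) = Add(Mul(Add(-7, z), z), 40) = Add(Mul(z, Add(-7, z)), 40) = Add(40, Mul(z, Add(-7, z))))
Pow(Add(Function('M')(Function('J')(1)), m), Rational(1, 2)) = Pow(Add(Add(40, Mul(Pow(1, 2), Add(-7, Pow(1, 2)))), -45400), Rational(1, 2)) = Pow(Add(Add(40, Mul(1, Add(-7, 1))), -45400), Rational(1, 2)) = Pow(Add(Add(40, Mul(1, -6)), -45400), Rational(1, 2)) = Pow(Add(Add(40, -6), -45400), Rational(1, 2)) = Pow(Add(34, -45400), Rational(1, 2)) = Pow(-45366, Rational(1, 2)) = Mul(I, Pow(45366, Rational(1, 2)))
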